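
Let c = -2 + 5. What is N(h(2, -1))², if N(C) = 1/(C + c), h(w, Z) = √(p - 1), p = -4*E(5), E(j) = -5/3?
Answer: 9/(9 + √51)² ≈ 0.034543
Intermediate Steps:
E(j) = -5/3 (E(j) = -5*⅓ = -5/3)
p = 20/3 (p = -4*(-5/3) = 20/3 ≈ 6.6667)
h(w, Z) = √51/3 (h(w, Z) = √(20/3 - 1) = √(17/3) = √51/3)
c = 3
N(C) = 1/(3 + C) (N(C) = 1/(C + 3) = 1/(3 + C))
N(h(2, -1))² = (1/(3 + √51/3))² = (3 + √51/3)⁻²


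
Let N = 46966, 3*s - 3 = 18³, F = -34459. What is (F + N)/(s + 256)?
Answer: 12507/2201 ≈ 5.6824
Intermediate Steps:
s = 1945 (s = 1 + (⅓)*18³ = 1 + (⅓)*5832 = 1 + 1944 = 1945)
(F + N)/(s + 256) = (-34459 + 46966)/(1945 + 256) = 12507/2201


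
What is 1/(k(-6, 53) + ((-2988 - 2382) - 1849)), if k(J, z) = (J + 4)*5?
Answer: -1/7229 ≈ -0.00013833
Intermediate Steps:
k(J, z) = 20 + 5*J (k(J, z) = (4 + J)*5 = 20 + 5*J)
1/(k(-6, 53) + ((-2988 - 2382) - 1849)) = 1/((20 + 5*(-6)) + ((-2988 - 2382) - 1849)) = 1/((20 - 30) + (-5370 - 1849)) = 1/(-10 - 7219) = 1/(-7229) = -1/7229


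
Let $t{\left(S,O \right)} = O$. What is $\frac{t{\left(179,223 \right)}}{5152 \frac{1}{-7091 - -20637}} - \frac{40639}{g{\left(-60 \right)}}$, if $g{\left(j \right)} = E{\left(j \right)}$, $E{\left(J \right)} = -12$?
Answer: $\frac{30702653}{7728} \approx 3972.9$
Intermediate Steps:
$g{\left(j \right)} = -12$
$\frac{t{\left(179,223 \right)}}{5152 \frac{1}{-7091 - -20637}} - \frac{40639}{g{\left(-60 \right)}} = \frac{223}{5152 \frac{1}{-7091 - -20637}} - \frac{40639}{-12} = \frac{223}{5152 \frac{1}{-7091 + 20637}} - - \frac{40639}{12} = \frac{223}{5152 \cdot \frac{1}{13546}} + \frac{40639}{12} = \frac{223}{\frac{2576}{6773}} + \frac{40639}{12} = 223 \cdot \frac{6773}{2576} + \frac{40639}{12} = \frac{1510379}{2576} + \frac{40639}{12} = \frac{30702653}{7728}$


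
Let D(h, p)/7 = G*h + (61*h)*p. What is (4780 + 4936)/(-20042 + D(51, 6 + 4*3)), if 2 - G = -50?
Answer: 2429/97627 ≈ 0.024880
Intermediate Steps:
G = 52 (G = 2 - 1*(-50) = 2 + 50 = 52)
D(h, p) = 364*h + 427*h*p (D(h, p) = 7*(52*h + (61*h)*p) = 7*(52*h + 61*h*p) = 364*h + 427*h*p)
(4780 + 4936)/(-20042 + D(51, 6 + 4*3)) = (4780 + 4936)/(-20042 + 7*51*(52 + 61*(6 + 4*3))) = 9716/(-20042 + 7*51*(52 + 61*(6 + 12))) = 9716/(-20042 + 7*51*(52 + 61*18)) = 9716/(-20042 + 7*51*(52 + 1098)) = 9716/(-20042 + 7*51*1150) = 9716/(-20042 + 410550) = 9716/390508 = 9716*(1/390508) = 2429/97627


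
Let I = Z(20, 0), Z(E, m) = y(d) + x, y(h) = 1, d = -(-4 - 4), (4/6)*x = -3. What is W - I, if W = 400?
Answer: 807/2 ≈ 403.50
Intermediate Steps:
x = -9/2 (x = (3/2)*(-3) = -9/2 ≈ -4.5000)
d = 8 (d = -1*(-8) = 8)
Z(E, m) = -7/2 (Z(E, m) = 1 - 9/2 = -7/2)
I = -7/2 ≈ -3.5000
W - I = 400 - 1*(-7/2) = 400 + 7/2 = 807/2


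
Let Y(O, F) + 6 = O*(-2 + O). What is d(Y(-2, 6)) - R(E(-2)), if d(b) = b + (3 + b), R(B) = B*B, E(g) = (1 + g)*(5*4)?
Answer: -393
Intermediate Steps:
E(g) = 20 + 20*g (E(g) = (1 + g)*20 = 20 + 20*g)
R(B) = B²
Y(O, F) = -6 + O*(-2 + O)
d(b) = 3 + 2*b
d(Y(-2, 6)) - R(E(-2)) = (3 + 2*(-6 + (-2)² - 2*(-2))) - (20 + 20*(-2))² = (3 + 2*(-6 + 4 + 4)) - (20 - 40)² = (3 + 2*2) - 1*(-20)² = (3 + 4) - 1*400 = 7 - 400 = -393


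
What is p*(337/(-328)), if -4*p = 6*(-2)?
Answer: -1011/328 ≈ -3.0823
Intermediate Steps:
p = 3 (p = -3*(-2)/2 = -¼*(-12) = 3)
p*(337/(-328)) = 3*(337/(-328)) = 3*(337*(-1/328)) = 3*(-337/328) = -1011/328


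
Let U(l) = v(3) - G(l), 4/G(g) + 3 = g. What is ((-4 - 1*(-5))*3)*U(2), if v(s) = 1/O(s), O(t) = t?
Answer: 13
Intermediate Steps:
G(g) = 4/(-3 + g)
v(s) = 1/s
U(l) = 1/3 - 4/(-3 + l)
((-4 - 1*(-5))*3)*U(2) = ((-4 - 1*(-5))*3)*((-15 + 2)/(3*(-3 + 2))) = ((-4 + 5)*3)*((1/3)*(-13)/(-1)) = (1*3)*((1/3)*(-1)*(-13)) = 3*(13/3) = 13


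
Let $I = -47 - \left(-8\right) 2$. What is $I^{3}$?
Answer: $-29791$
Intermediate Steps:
$I = -31$ ($I = -47 - -16 = -47 + 16 = -31$)
$I^{3} = \left(-31\right)^{3} = -29791$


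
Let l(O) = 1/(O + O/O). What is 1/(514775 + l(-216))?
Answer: 215/110676624 ≈ 1.9426e-6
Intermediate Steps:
l(O) = 1/(1 + O) (l(O) = 1/(O + 1) = 1/(1 + O))
1/(514775 + l(-216)) = 1/(514775 + 1/(1 - 216)) = 1/(514775 + 1/(-215)) = 1/(514775 - 1/215) = 1/(110676624/215) = 215/110676624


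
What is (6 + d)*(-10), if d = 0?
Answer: -60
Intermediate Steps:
(6 + d)*(-10) = (6 + 0)*(-10) = 6*(-10) = -60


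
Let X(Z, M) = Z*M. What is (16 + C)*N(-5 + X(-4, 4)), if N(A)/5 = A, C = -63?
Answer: 4935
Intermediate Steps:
X(Z, M) = M*Z
N(A) = 5*A
(16 + C)*N(-5 + X(-4, 4)) = (16 - 63)*(5*(-5 + 4*(-4))) = -235*(-5 - 16) = -235*(-21) = -47*(-105) = 4935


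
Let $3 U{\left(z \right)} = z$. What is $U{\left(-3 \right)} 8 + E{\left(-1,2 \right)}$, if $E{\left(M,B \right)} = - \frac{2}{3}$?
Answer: $- \frac{26}{3} \approx -8.6667$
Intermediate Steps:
$U{\left(z \right)} = \frac{z}{3}$
$E{\left(M,B \right)} = - \frac{2}{3}$ ($E{\left(M,B \right)} = \left(-2\right) \frac{1}{3} = - \frac{2}{3}$)
$U{\left(-3 \right)} 8 + E{\left(-1,2 \right)} = \frac{1}{3} \left(-3\right) 8 - \frac{2}{3} = \left(-1\right) 8 - \frac{2}{3} = -8 - \frac{2}{3} = - \frac{26}{3}$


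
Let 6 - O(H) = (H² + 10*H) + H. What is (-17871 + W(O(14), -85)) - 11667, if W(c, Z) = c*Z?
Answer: -298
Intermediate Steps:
O(H) = 6 - H² - 11*H (O(H) = 6 - ((H² + 10*H) + H) = 6 - (H² + 11*H) = 6 + (-H² - 11*H) = 6 - H² - 11*H)
W(c, Z) = Z*c
(-17871 + W(O(14), -85)) - 11667 = (-17871 - 85*(6 - 1*14² - 11*14)) - 11667 = (-17871 - 85*(6 - 1*196 - 154)) - 11667 = (-17871 - 85*(6 - 196 - 154)) - 11667 = (-17871 - 85*(-344)) - 11667 = (-17871 + 29240) - 11667 = 11369 - 11667 = -298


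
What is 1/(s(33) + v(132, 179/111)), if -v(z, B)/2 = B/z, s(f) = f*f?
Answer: 7326/7977835 ≈ 0.00091829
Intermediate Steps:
s(f) = f²
v(z, B) = -2*B/z
1/(s(33) + v(132, 179/111)) = 1/(33² - 2*179/111/132) = 1/(1089 - 2*179*(1/111)*1/132) = 1/(1089 - 2*179/111*1/132) = 1/(1089 - 179/7326) = 1/(7977835/7326) = 7326/7977835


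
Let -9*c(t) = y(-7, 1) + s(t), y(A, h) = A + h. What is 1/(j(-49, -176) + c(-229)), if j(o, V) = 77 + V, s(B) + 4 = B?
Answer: -9/652 ≈ -0.013804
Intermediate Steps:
s(B) = -4 + B
c(t) = 10/9 - t/9 (c(t) = -((-7 + 1) + (-4 + t))/9 = -(-6 + (-4 + t))/9 = -(-10 + t)/9 = 10/9 - t/9)
1/(j(-49, -176) + c(-229)) = 1/((77 - 176) + (10/9 - 1/9*(-229))) = 1/(-99 + (10/9 + 229/9)) = 1/(-99 + 239/9) = 1/(-652/9) = -9/652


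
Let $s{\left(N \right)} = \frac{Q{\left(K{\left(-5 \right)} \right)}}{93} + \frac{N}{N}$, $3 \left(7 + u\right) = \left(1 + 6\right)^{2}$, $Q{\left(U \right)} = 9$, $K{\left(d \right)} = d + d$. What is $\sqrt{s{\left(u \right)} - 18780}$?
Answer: $\frac{i \sqrt{18046526}}{31} \approx 137.04 i$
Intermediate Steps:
$K{\left(d \right)} = 2 d$
$u = \frac{28}{3}$ ($u = -7 + \frac{\left(1 + 6\right)^{2}}{3} = -7 + \frac{7^{2}}{3} = -7 + \frac{1}{3} \cdot 49 = -7 + \frac{49}{3} = \frac{28}{3} \approx 9.3333$)
$s{\left(N \right)} = \frac{34}{31}$ ($s{\left(N \right)} = \frac{9}{93} + \frac{N}{N} = 9 \cdot \frac{1}{93} + 1 = \frac{3}{31} + 1 = \frac{34}{31}$)
$\sqrt{s{\left(u \right)} - 18780} = \sqrt{\frac{34}{31} - 18780} = \sqrt{- \frac{582146}{31}} = \frac{i \sqrt{18046526}}{31}$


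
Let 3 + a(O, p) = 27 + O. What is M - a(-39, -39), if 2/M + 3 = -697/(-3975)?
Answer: 80235/5614 ≈ 14.292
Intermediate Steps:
a(O, p) = 24 + O (a(O, p) = -3 + (27 + O) = 24 + O)
M = -3975/5614 (M = 2/(-3 - 697/(-3975)) = 2/(-3 - 697*(-1/3975)) = 2/(-3 + 697/3975) = 2/(-11228/3975) = 2*(-3975/11228) = -3975/5614 ≈ -0.70805)
M - a(-39, -39) = -3975/5614 - (24 - 39) = -3975/5614 - 1*(-15) = -3975/5614 + 15 = 80235/5614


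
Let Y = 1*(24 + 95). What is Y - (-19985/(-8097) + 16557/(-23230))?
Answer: 22052914369/188093310 ≈ 117.24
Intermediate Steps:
Y = 119 (Y = 1*119 = 119)
Y - (-19985/(-8097) + 16557/(-23230)) = 119 - (-19985/(-8097) + 16557/(-23230)) = 119 - (-19985*(-1/8097) + 16557*(-1/23230)) = 119 - (19985/8097 - 16557/23230) = 119 - 1*330189521/188093310 = 119 - 330189521/188093310 = 22052914369/188093310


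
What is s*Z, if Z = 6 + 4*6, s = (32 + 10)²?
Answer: 52920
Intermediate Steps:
s = 1764 (s = 42² = 1764)
Z = 30 (Z = 6 + 24 = 30)
s*Z = 1764*30 = 52920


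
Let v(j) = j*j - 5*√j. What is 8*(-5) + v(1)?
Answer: -44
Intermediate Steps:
v(j) = j² - 5*√j
8*(-5) + v(1) = 8*(-5) + (1² - 5*√1) = -40 + (1 - 5*1) = -40 + (1 - 5) = -40 - 4 = -44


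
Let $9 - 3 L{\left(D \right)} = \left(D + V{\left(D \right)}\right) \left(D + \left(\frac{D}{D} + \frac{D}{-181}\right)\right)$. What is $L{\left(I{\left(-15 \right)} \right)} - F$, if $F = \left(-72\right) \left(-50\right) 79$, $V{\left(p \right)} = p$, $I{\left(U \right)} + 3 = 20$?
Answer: $- \frac{154537765}{543} \approx -2.846 \cdot 10^{5}$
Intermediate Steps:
$I{\left(U \right)} = 17$ ($I{\left(U \right)} = -3 + 20 = 17$)
$L{\left(D \right)} = 3 - \frac{2 D \left(1 + \frac{180 D}{181}\right)}{3}$ ($L{\left(D \right)} = 3 - \frac{\left(D + D\right) \left(D + \left(\frac{D}{D} + \frac{D}{-181}\right)\right)}{3} = 3 - \frac{2 D \left(D + \left(1 + D \left(- \frac{1}{181}\right)\right)\right)}{3} = 3 - \frac{2 D \left(D - \left(-1 + \frac{D}{181}\right)\right)}{3} = 3 - \frac{2 D \left(1 + \frac{180 D}{181}\right)}{3}$)
$F = 284400$ ($F = 3600 \cdot 79 = 284400$)
$L{\left(I{\left(-15 \right)} \right)} - F = \left(3 - \frac{120 \cdot 17^{2}}{181} - \frac{34}{3}\right) - 284400 = \left(3 - \frac{34680}{181} - \frac{34}{3}\right) - 284400 = - \frac{108565}{543} - 284400 = - \frac{154537765}{543}$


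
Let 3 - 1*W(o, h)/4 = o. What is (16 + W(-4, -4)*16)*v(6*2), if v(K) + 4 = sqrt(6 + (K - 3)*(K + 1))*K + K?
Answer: 3712 + 5568*sqrt(123) ≈ 65464.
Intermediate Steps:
W(o, h) = 12 - 4*o
v(K) = -4 + K + K*sqrt(6 + (1 + K)*(-3 + K)) (v(K) = -4 + (sqrt(6 + (K - 3)*(K + 1))*K + K) = -4 + (sqrt(6 + (-3 + K)*(1 + K))*K + K) = -4 + (sqrt(6 + (1 + K)*(-3 + K))*K + K) = -4 + (K*sqrt(6 + (1 + K)*(-3 + K)) + K) = -4 + (K + K*sqrt(6 + (1 + K)*(-3 + K))) = -4 + K + K*sqrt(6 + (1 + K)*(-3 + K)))
(16 + W(-4, -4)*16)*v(6*2) = (16 + (12 - 4*(-4))*16)*(-4 + 6*2 + (6*2)*sqrt(3 + (6*2)**2 - 12*2)) = (16 + (12 + 16)*16)*(-4 + 12 + 12*sqrt(3 + 12**2 - 2*12)) = (16 + 28*16)*(-4 + 12 + 12*sqrt(3 + 144 - 24)) = (16 + 448)*(-4 + 12 + 12*sqrt(123)) = 464*(8 + 12*sqrt(123)) = 3712 + 5568*sqrt(123)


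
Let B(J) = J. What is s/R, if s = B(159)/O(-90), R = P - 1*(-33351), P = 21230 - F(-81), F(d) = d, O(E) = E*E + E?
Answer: 53/145947540 ≈ 3.6314e-7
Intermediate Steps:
O(E) = E + E² (O(E) = E² + E = E + E²)
P = 21311 (P = 21230 - 1*(-81) = 21230 + 81 = 21311)
R = 54662 (R = 21311 - 1*(-33351) = 21311 + 33351 = 54662)
s = 53/2670 (s = 159/((-90*(1 - 90))) = 159/((-90*(-89))) = 159/8010 = 159*(1/8010) = 53/2670 ≈ 0.019850)
s/R = (53/2670)/54662 = (53/2670)*(1/54662) = 53/145947540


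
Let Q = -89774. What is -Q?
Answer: 89774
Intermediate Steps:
-Q = -1*(-89774) = 89774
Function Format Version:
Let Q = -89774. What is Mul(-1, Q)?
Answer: 89774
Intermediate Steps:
Mul(-1, Q) = Mul(-1, -89774) = 89774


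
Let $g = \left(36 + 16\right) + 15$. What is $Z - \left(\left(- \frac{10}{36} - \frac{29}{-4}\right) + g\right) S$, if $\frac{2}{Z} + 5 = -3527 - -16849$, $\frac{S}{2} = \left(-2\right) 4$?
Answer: $\frac{47284234}{39951} \approx 1183.6$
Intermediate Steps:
$g = 67$ ($g = 52 + 15 = 67$)
$S = -16$ ($S = 2 \left(\left(-2\right) 4\right) = 2 \left(-8\right) = -16$)
$Z = \frac{2}{13317}$ ($Z = \frac{2}{-5 - -13322} = \frac{2}{-5 + \left(-3527 + 16849\right)} = \frac{2}{-5 + 13322} = \frac{2}{13317} \approx 0.00015018$)
$Z - \left(\left(- \frac{10}{36} - \frac{29}{-4}\right) + g\right) S = \frac{2}{13317} - \left(\left(- \frac{10}{36} - \frac{29}{-4}\right) + 67\right) \left(-16\right) = \frac{2}{13317} - \left(\left(\left(-10\right) \frac{1}{36} - - \frac{29}{4}\right) + 67\right) \left(-16\right) = \frac{2}{13317} - \left(\left(- \frac{5}{18} + \frac{29}{4}\right) + 67\right) \left(-16\right) = \frac{2}{13317} - \left(\frac{251}{36} + 67\right) \left(-16\right) = \frac{2}{13317} - \frac{2663}{36} \left(-16\right) = \frac{2}{13317} - - \frac{10652}{9} = \frac{2}{13317} + \frac{10652}{9} = \frac{47284234}{39951}$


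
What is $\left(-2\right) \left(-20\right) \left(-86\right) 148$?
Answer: $-509120$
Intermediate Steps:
$\left(-2\right) \left(-20\right) \left(-86\right) 148 = 40 \left(-86\right) 148 = \left(-3440\right) 148 = -509120$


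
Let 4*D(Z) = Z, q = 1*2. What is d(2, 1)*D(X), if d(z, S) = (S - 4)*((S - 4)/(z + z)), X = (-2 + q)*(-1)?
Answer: 0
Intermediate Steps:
q = 2
X = 0 (X = (-2 + 2)*(-1) = 0*(-1) = 0)
D(Z) = Z/4
d(z, S) = (-4 + S)²/(2*z) (d(z, S) = (-4 + S)*((-4 + S)/((2*z))) = (-4 + S)*((-4 + S)*(1/(2*z))) = (-4 + S)*((-4 + S)/(2*z)) = (-4 + S)²/(2*z))
d(2, 1)*D(X) = ((½)*(-4 + 1)²/2)*((¼)*0) = ((½)*(½)*(-3)²)*0 = ((½)*(½)*9)*0 = (9/4)*0 = 0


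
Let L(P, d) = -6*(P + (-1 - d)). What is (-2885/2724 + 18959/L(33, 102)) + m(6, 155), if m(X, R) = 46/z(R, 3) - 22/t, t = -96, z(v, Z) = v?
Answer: 527354789/11822160 ≈ 44.607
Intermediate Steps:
m(X, R) = 11/48 + 46/R (m(X, R) = 46/R - 22/(-96) = 46/R - 22*(-1/96) = 46/R + 11/48 = 11/48 + 46/R)
L(P, d) = 6 - 6*P + 6*d (L(P, d) = -6*(-1 + P - d) = 6 - 6*P + 6*d)
(-2885/2724 + 18959/L(33, 102)) + m(6, 155) = (-2885/2724 + 18959/(6 - 6*33 + 6*102)) + (11/48 + 46/155) = (-2885*1/2724 + 18959/(6 - 198 + 612)) + (11/48 + 46*(1/155)) = (-2885/2724 + 18959/420) + (11/48 + 46/155) = (-2885/2724 + 18959*(1/420)) + 3913/7440 = (-2885/2724 + 18959/420) + 3913/7440 = 700453/15890 + 3913/7440 = 527354789/11822160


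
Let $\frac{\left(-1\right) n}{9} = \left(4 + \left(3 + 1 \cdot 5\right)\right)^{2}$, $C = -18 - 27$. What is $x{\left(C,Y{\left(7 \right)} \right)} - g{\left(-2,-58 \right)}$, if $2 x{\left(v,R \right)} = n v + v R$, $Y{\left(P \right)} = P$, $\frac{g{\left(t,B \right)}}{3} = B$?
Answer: $\frac{58353}{2} \approx 29177.0$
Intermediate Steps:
$g{\left(t,B \right)} = 3 B$
$C = -45$
$n = -1296$ ($n = - 9 \left(4 + \left(3 + 1 \cdot 5\right)\right)^{2} = - 9 \left(4 + \left(3 + 5\right)\right)^{2} = - 9 \left(4 + 8\right)^{2} = - 9 \cdot 12^{2} = \left(-9\right) 144 = -1296$)
$x{\left(v,R \right)} = - 648 v + \frac{R v}{2}$ ($x{\left(v,R \right)} = \frac{- 1296 v + v R}{2} = \frac{- 1296 v + R v}{2} = - 648 v + \frac{R v}{2}$)
$x{\left(C,Y{\left(7 \right)} \right)} - g{\left(-2,-58 \right)} = \frac{1}{2} \left(-45\right) \left(-1296 + 7\right) - 3 \left(-58\right) = \frac{1}{2} \left(-45\right) \left(-1289\right) - -174 = \frac{58005}{2} + 174 = \frac{58353}{2}$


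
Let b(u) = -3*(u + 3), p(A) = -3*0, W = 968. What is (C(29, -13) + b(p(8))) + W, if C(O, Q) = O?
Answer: 988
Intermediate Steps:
p(A) = 0
b(u) = -9 - 3*u (b(u) = -3*(3 + u) = -9 - 3*u)
(C(29, -13) + b(p(8))) + W = (29 + (-9 - 3*0)) + 968 = (29 + (-9 + 0)) + 968 = (29 - 9) + 968 = 20 + 968 = 988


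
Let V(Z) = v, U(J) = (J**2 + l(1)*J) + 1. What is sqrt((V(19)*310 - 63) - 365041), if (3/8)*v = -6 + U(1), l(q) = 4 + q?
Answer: 4*I*sqrt(204906)/3 ≈ 603.55*I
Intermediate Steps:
U(J) = 1 + J**2 + 5*J (U(J) = (J**2 + (4 + 1)*J) + 1 = (J**2 + 5*J) + 1 = 1 + J**2 + 5*J)
v = 8/3 (v = 8*(-6 + (1 + 1**2 + 5*1))/3 = 8*(-6 + (1 + 1 + 5))/3 = 8*(-6 + 7)/3 = (8/3)*1 = 8/3 ≈ 2.6667)
V(Z) = 8/3
sqrt((V(19)*310 - 63) - 365041) = sqrt(((8/3)*310 - 63) - 365041) = sqrt((2480/3 - 63) - 365041) = sqrt(2291/3 - 365041) = sqrt(-1092832/3) = 4*I*sqrt(204906)/3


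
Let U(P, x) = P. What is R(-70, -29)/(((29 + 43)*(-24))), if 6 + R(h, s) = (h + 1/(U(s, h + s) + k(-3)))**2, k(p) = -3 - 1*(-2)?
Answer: -4408801/1555200 ≈ -2.8349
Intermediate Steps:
k(p) = -1 (k(p) = -3 + 2 = -1)
R(h, s) = -6 + (h + 1/(-1 + s))**2 (R(h, s) = -6 + (h + 1/(s - 1))**2 = -6 + (h + 1/(-1 + s))**2)
R(-70, -29)/(((29 + 43)*(-24))) = (-6 + (1 - 1*(-70) - 70*(-29))**2/(-1 - 29)**2)/(((29 + 43)*(-24))) = (-6 + (1 + 70 + 2030)**2/(-30)**2)/((72*(-24))) = (-6 + (1/900)*2101**2)/(-1728) = (-6 + (1/900)*4414201)*(-1/1728) = (-6 + 4414201/900)*(-1/1728) = (4408801/900)*(-1/1728) = -4408801/1555200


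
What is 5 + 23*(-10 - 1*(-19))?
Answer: 212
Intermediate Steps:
5 + 23*(-10 - 1*(-19)) = 5 + 23*(-10 + 19) = 5 + 23*9 = 5 + 207 = 212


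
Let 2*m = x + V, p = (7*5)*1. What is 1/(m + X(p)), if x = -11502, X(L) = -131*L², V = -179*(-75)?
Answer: -2/319027 ≈ -6.2691e-6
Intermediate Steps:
V = 13425
p = 35 (p = 35*1 = 35)
m = 1923/2 (m = (-11502 + 13425)/2 = (½)*1923 = 1923/2 ≈ 961.50)
1/(m + X(p)) = 1/(1923/2 - 131*35²) = 1/(1923/2 - 131*1225) = 1/(1923/2 - 160475) = 1/(-319027/2) = -2/319027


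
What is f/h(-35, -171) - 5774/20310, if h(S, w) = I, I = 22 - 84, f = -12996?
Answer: 65897693/314805 ≈ 209.33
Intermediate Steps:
I = -62
h(S, w) = -62
f/h(-35, -171) - 5774/20310 = -12996/(-62) - 5774/20310 = -12996*(-1/62) - 5774*1/20310 = 6498/31 - 2887/10155 = 65897693/314805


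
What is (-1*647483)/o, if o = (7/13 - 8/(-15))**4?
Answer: -936196074376875/1908029761 ≈ -4.9066e+5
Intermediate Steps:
o = 1908029761/1445900625 (o = (7*(1/13) - 8*(-1/15))**4 = (7/13 + 8/15)**4 = (209/195)**4 = 1908029761/1445900625 ≈ 1.3196)
(-1*647483)/o = (-1*647483)/(1908029761/1445900625) = -647483*1445900625/1908029761 = -936196074376875/1908029761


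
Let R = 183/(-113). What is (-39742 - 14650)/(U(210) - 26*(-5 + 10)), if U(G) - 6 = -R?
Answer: 6146296/13829 ≈ 444.45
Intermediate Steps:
R = -183/113 (R = 183*(-1/113) = -183/113 ≈ -1.6195)
U(G) = 861/113 (U(G) = 6 - 1*(-183/113) = 6 + 183/113 = 861/113)
(-39742 - 14650)/(U(210) - 26*(-5 + 10)) = (-39742 - 14650)/(861/113 - 26*(-5 + 10)) = -54392/(861/113 - 26*5) = -54392/(861/113 - 130) = -54392/(-13829/113) = -54392*(-113/13829) = 6146296/13829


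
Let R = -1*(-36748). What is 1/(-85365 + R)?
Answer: -1/48617 ≈ -2.0569e-5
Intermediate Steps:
R = 36748
1/(-85365 + R) = 1/(-85365 + 36748) = 1/(-48617) = -1/48617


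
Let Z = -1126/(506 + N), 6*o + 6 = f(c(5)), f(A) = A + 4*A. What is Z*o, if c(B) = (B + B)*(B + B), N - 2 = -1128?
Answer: 139061/930 ≈ 149.53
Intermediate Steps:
N = -1126 (N = 2 - 1128 = -1126)
c(B) = 4*B² (c(B) = (2*B)*(2*B) = 4*B²)
f(A) = 5*A
o = 247/3 (o = -1 + (5*(4*5²))/6 = -1 + (5*(4*25))/6 = -1 + (5*100)/6 = -1 + (⅙)*500 = -1 + 250/3 = 247/3 ≈ 82.333)
Z = 563/310 (Z = -1126/(506 - 1126) = -1126/(-620) = -1126*(-1/620) = 563/310 ≈ 1.8161)
Z*o = (563/310)*(247/3) = 139061/930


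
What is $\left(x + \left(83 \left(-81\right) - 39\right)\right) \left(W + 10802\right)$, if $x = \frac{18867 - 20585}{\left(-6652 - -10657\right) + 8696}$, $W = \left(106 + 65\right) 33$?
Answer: $- \frac{108645638200}{977} \approx -1.112 \cdot 10^{8}$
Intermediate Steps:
$W = 5643$ ($W = 171 \cdot 33 = 5643$)
$x = - \frac{1718}{12701}$ ($x = - \frac{1718}{\left(-6652 + 10657\right) + 8696} = - \frac{1718}{4005 + 8696} = - \frac{1718}{12701} \approx -0.13526$)
$\left(x + \left(83 \left(-81\right) - 39\right)\right) \left(W + 10802\right) = \left(- \frac{1718}{12701} + \left(83 \left(-81\right) - 39\right)\right) \left(5643 + 10802\right) = \left(- \frac{1718}{12701} - 6762\right) 16445 = \left(- \frac{85885880}{12701}\right) 16445 = - \frac{108645638200}{977}$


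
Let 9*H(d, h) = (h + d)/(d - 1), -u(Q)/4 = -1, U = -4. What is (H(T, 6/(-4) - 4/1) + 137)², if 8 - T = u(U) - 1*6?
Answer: 6086089/324 ≈ 18784.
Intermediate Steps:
u(Q) = 4 (u(Q) = -4*(-1) = 4)
T = 10 (T = 8 - (4 - 1*6) = 8 - (4 - 6) = 8 - 1*(-2) = 8 + 2 = 10)
H(d, h) = (d + h)/(9*(-1 + d)) (H(d, h) = ((h + d)/(d - 1))/9 = ((d + h)/(-1 + d))/9 = (d + h)/(9*(-1 + d)))
(H(T, 6/(-4) - 4/1) + 137)² = ((10 + (6/(-4) - 4/1))/(9*(-1 + 10)) + 137)² = ((⅑)*(10 + (6*(-¼) - 4*1))/9 + 137)² = ((⅑)*(⅑)*(10 + (-3/2 - 4)) + 137)² = ((⅑)*(⅑)*(10 - 11/2) + 137)² = ((⅑)*(⅑)*(9/2) + 137)² = (1/18 + 137)² = (2467/18)² = 6086089/324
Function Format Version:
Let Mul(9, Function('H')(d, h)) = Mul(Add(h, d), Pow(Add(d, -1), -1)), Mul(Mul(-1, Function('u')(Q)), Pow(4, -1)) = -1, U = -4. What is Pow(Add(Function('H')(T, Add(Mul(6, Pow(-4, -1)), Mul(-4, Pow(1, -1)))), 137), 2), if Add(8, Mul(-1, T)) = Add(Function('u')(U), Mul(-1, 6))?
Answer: Rational(6086089, 324) ≈ 18784.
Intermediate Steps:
Function('u')(Q) = 4 (Function('u')(Q) = Mul(-4, -1) = 4)
T = 10 (T = Add(8, Mul(-1, Add(4, Mul(-1, 6)))) = Add(8, Mul(-1, Add(4, -6))) = Add(8, Mul(-1, -2)) = Add(8, 2) = 10)
Function('H')(d, h) = Mul(Rational(1, 9), Pow(Add(-1, d), -1), Add(d, h)) (Function('H')(d, h) = Mul(Rational(1, 9), Mul(Add(h, d), Pow(Add(d, -1), -1))) = Mul(Rational(1, 9), Mul(Add(d, h), Pow(Add(-1, d), -1))) = Mul(Rational(1, 9), Mul(Pow(Add(-1, d), -1), Add(d, h))) = Mul(Rational(1, 9), Pow(Add(-1, d), -1), Add(d, h)))
Pow(Add(Function('H')(T, Add(Mul(6, Pow(-4, -1)), Mul(-4, Pow(1, -1)))), 137), 2) = Pow(Add(Mul(Rational(1, 9), Pow(Add(-1, 10), -1), Add(10, Add(Mul(6, Pow(-4, -1)), Mul(-4, Pow(1, -1))))), 137), 2) = Pow(Add(Mul(Rational(1, 9), Pow(9, -1), Add(10, Add(Mul(6, Rational(-1, 4)), Mul(-4, 1)))), 137), 2) = Pow(Add(Mul(Rational(1, 9), Rational(1, 9), Add(10, Add(Rational(-3, 2), -4))), 137), 2) = Pow(Add(Mul(Rational(1, 9), Rational(1, 9), Add(10, Rational(-11, 2))), 137), 2) = Pow(Add(Mul(Rational(1, 9), Rational(1, 9), Rational(9, 2)), 137), 2) = Pow(Add(Rational(1, 18), 137), 2) = Pow(Rational(2467, 18), 2) = Rational(6086089, 324)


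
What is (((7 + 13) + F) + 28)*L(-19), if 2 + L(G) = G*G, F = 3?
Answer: 18309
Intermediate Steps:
L(G) = -2 + G² (L(G) = -2 + G*G = -2 + G²)
(((7 + 13) + F) + 28)*L(-19) = (((7 + 13) + 3) + 28)*(-2 + (-19)²) = ((20 + 3) + 28)*(-2 + 361) = (23 + 28)*359 = 51*359 = 18309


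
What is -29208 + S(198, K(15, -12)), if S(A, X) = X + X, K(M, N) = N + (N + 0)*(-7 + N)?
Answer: -28776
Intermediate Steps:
K(M, N) = N + N*(-7 + N)
S(A, X) = 2*X
-29208 + S(198, K(15, -12)) = -29208 + 2*(-12*(-6 - 12)) = -29208 + 2*(-12*(-18)) = -29208 + 2*216 = -29208 + 432 = -28776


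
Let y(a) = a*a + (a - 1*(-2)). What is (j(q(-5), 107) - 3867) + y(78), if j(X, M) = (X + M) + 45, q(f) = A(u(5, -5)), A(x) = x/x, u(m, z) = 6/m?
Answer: 2450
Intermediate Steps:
A(x) = 1
y(a) = 2 + a + a**2 (y(a) = a**2 + (a + 2) = a**2 + (2 + a) = 2 + a + a**2)
q(f) = 1
j(X, M) = 45 + M + X (j(X, M) = (M + X) + 45 = 45 + M + X)
(j(q(-5), 107) - 3867) + y(78) = ((45 + 107 + 1) - 3867) + (2 + 78 + 78**2) = (153 - 3867) + (2 + 78 + 6084) = -3714 + 6164 = 2450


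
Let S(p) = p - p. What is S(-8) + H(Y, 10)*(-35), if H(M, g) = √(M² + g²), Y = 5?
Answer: -175*√5 ≈ -391.31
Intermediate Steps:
S(p) = 0
S(-8) + H(Y, 10)*(-35) = 0 + √(5² + 10²)*(-35) = 0 + √(25 + 100)*(-35) = 0 + √125*(-35) = 0 + (5*√5)*(-35) = 0 - 175*√5 = -175*√5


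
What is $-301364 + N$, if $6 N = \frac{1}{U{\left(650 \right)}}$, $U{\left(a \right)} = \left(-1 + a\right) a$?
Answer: $- \frac{762782420399}{2531100} \approx -3.0136 \cdot 10^{5}$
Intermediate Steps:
$U{\left(a \right)} = a \left(-1 + a\right)$
$N = \frac{1}{2531100}$ ($N = \frac{1}{6 \cdot 650 \left(-1 + 650\right)} = \frac{1}{6 \cdot 650 \cdot 649} = \frac{1}{6 \cdot 421850} = \frac{1}{6} \cdot \frac{1}{421850} = \frac{1}{2531100} \approx 3.9508 \cdot 10^{-7}$)
$-301364 + N = -301364 + \frac{1}{2531100} = - \frac{762782420399}{2531100}$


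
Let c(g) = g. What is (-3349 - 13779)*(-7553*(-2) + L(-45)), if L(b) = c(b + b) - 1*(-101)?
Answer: -258923976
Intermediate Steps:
L(b) = 101 + 2*b (L(b) = (b + b) - 1*(-101) = 2*b + 101 = 101 + 2*b)
(-3349 - 13779)*(-7553*(-2) + L(-45)) = (-3349 - 13779)*(-7553*(-2) + (101 + 2*(-45))) = -17128*(15106 + (101 - 90)) = -17128*(15106 + 11) = -17128*15117 = -258923976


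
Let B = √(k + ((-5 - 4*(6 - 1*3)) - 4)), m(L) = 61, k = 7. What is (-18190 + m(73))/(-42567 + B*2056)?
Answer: 110242449/267304199 + 37273224*I*√14/1871129393 ≈ 0.41242 + 0.074534*I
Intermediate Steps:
B = I*√14 (B = √(7 + ((-5 - 4*(6 - 1*3)) - 4)) = √(7 + ((-5 - 4*(6 - 3)) - 4)) = √(7 + ((-5 - 4*3) - 4)) = √(7 + ((-5 - 12) - 4)) = √(7 + (-17 - 4)) = √(7 - 21) = √(-14) = I*√14 ≈ 3.7417*I)
(-18190 + m(73))/(-42567 + B*2056) = (-18190 + 61)/(-42567 + (I*√14)*2056) = -18129/(-42567 + 2056*I*√14)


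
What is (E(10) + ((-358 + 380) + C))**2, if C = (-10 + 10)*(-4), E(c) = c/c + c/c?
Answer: 576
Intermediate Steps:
E(c) = 2 (E(c) = 1 + 1 = 2)
C = 0 (C = 0*(-4) = 0)
(E(10) + ((-358 + 380) + C))**2 = (2 + ((-358 + 380) + 0))**2 = (2 + (22 + 0))**2 = (2 + 22)**2 = 24**2 = 576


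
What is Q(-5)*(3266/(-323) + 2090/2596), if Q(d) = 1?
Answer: -354703/38114 ≈ -9.3064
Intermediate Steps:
Q(-5)*(3266/(-323) + 2090/2596) = 1*(3266/(-323) + 2090/2596) = 1*(3266*(-1/323) + 2090*(1/2596)) = 1*(-3266/323 + 95/118) = 1*(-354703/38114) = -354703/38114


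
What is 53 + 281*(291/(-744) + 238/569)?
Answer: 8555447/141112 ≈ 60.629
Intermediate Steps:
53 + 281*(291/(-744) + 238/569) = 53 + 281*(291*(-1/744) + 238*(1/569)) = 53 + 281*(-97/248 + 238/569) = 53 + 281*(3831/141112) = 53 + 1076511/141112 = 8555447/141112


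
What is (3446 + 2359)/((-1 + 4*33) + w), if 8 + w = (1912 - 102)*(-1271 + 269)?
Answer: -1935/604499 ≈ -0.0032010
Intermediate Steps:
w = -1813628 (w = -8 + (1912 - 102)*(-1271 + 269) = -8 + 1810*(-1002) = -8 - 1813620 = -1813628)
(3446 + 2359)/((-1 + 4*33) + w) = (3446 + 2359)/((-1 + 4*33) - 1813628) = 5805/((-1 + 132) - 1813628) = 5805/(131 - 1813628) = 5805/(-1813497) = 5805*(-1/1813497) = -1935/604499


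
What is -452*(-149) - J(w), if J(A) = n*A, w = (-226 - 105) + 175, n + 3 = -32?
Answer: 61888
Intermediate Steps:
n = -35 (n = -3 - 32 = -35)
w = -156 (w = -331 + 175 = -156)
J(A) = -35*A
-452*(-149) - J(w) = -452*(-149) - (-35)*(-156) = 67348 - 1*5460 = 67348 - 5460 = 61888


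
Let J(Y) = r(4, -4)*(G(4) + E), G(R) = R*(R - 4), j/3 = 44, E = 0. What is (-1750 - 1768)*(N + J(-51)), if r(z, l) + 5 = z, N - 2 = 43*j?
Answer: -19975204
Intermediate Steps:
j = 132 (j = 3*44 = 132)
N = 5678 (N = 2 + 43*132 = 2 + 5676 = 5678)
r(z, l) = -5 + z
G(R) = R*(-4 + R)
J(Y) = 0 (J(Y) = (-5 + 4)*(4*(-4 + 4) + 0) = -(4*0 + 0) = -(0 + 0) = -1*0 = 0)
(-1750 - 1768)*(N + J(-51)) = (-1750 - 1768)*(5678 + 0) = -3518*5678 = -19975204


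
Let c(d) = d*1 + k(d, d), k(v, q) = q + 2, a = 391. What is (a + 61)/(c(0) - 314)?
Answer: -113/78 ≈ -1.4487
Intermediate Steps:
k(v, q) = 2 + q
c(d) = 2 + 2*d (c(d) = d*1 + (2 + d) = d + (2 + d) = 2 + 2*d)
(a + 61)/(c(0) - 314) = (391 + 61)/((2 + 2*0) - 314) = 452/((2 + 0) - 314) = 452/(2 - 314) = 452/(-312) = 452*(-1/312) = -113/78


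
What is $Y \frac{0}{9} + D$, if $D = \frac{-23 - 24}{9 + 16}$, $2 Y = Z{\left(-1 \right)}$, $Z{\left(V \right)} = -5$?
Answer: $- \frac{47}{25} \approx -1.88$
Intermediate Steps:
$Y = - \frac{5}{2}$ ($Y = \frac{1}{2} \left(-5\right) = - \frac{5}{2} \approx -2.5$)
$D = - \frac{47}{25} \approx -1.88$
$Y \frac{0}{9} + D = - \frac{5 \cdot \frac{0}{9}}{2} - \frac{47}{25} = - \frac{5 \cdot 0 \cdot \frac{1}{9}}{2} - \frac{47}{25} = \left(- \frac{5}{2}\right) 0 - \frac{47}{25} = 0 - \frac{47}{25} = - \frac{47}{25}$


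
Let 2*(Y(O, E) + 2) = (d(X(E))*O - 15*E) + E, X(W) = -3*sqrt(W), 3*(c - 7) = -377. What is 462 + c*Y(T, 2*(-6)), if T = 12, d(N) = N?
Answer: -27806/3 + 4272*I*sqrt(3) ≈ -9268.7 + 7399.3*I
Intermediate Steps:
c = -356/3 (c = 7 + (1/3)*(-377) = 7 - 377/3 = -356/3 ≈ -118.67)
Y(O, E) = -2 - 7*E - 3*O*sqrt(E)/2 (Y(O, E) = -2 + (((-3*sqrt(E))*O - 15*E) + E)/2 = -2 + ((-3*O*sqrt(E) - 15*E) + E)/2 = -2 + ((-15*E - 3*O*sqrt(E)) + E)/2 = -2 + (-14*E - 3*O*sqrt(E))/2 = -2 + (-7*E - 3*O*sqrt(E)/2) = -2 - 7*E - 3*O*sqrt(E)/2)
462 + c*Y(T, 2*(-6)) = 462 - 356*(-2 - 14*(-6) - 3/2*12*sqrt(2*(-6)))/3 = 462 - 356*(-2 - 7*(-12) - 3/2*12*sqrt(-12))/3 = 462 - 356*(-2 + 84 - 3/2*12*2*I*sqrt(3))/3 = 462 - 356*(-2 + 84 - 36*I*sqrt(3))/3 = 462 - 356*(82 - 36*I*sqrt(3))/3 = 462 + (-29192/3 + 4272*I*sqrt(3)) = -27806/3 + 4272*I*sqrt(3)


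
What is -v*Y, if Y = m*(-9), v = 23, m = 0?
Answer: 0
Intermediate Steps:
Y = 0 (Y = 0*(-9) = 0)
-v*Y = -23*0 = -1*0 = 0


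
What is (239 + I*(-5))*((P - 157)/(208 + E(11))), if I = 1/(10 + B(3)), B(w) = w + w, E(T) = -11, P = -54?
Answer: -805809/3152 ≈ -255.65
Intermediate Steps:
B(w) = 2*w
I = 1/16 (I = 1/(10 + 2*3) = 1/(10 + 6) = 1/16 ≈ 0.062500)
(239 + I*(-5))*((P - 157)/(208 + E(11))) = (239 + (1/16)*(-5))*((-54 - 157)/(208 - 11)) = (239 - 5/16)*(-211/197) = 3819*(-211*1/197)/16 = (3819/16)*(-211/197) = -805809/3152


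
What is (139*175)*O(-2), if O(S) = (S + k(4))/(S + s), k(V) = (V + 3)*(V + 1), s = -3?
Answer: -160545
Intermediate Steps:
k(V) = (1 + V)*(3 + V) (k(V) = (3 + V)*(1 + V) = (1 + V)*(3 + V))
O(S) = (35 + S)/(-3 + S) (O(S) = (S + (3 + 4² + 4*4))/(S - 3) = (S + (3 + 16 + 16))/(-3 + S) = (S + 35)/(-3 + S) = (35 + S)/(-3 + S))
(139*175)*O(-2) = (139*175)*((35 - 2)/(-3 - 2)) = 24325*(33/(-5)) = 24325*(-⅕*33) = 24325*(-33/5) = -160545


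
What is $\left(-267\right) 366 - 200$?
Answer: $-97922$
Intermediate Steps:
$\left(-267\right) 366 - 200 = -97722 - 200 = -97922$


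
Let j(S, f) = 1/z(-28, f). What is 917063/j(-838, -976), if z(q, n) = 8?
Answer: 7336504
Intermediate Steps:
j(S, f) = ⅛ (j(S, f) = 1/8 = ⅛)
917063/j(-838, -976) = 917063/(⅛) = 917063*8 = 7336504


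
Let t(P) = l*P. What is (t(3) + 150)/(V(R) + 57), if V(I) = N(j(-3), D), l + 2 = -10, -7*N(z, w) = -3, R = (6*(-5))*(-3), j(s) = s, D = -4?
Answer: 133/67 ≈ 1.9851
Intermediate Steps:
R = 90 (R = -30*(-3) = 90)
N(z, w) = 3/7 (N(z, w) = -⅐*(-3) = 3/7)
l = -12 (l = -2 - 10 = -12)
V(I) = 3/7
t(P) = -12*P
(t(3) + 150)/(V(R) + 57) = (-12*3 + 150)/(3/7 + 57) = (-36 + 150)/(402/7) = 114*(7/402) = 133/67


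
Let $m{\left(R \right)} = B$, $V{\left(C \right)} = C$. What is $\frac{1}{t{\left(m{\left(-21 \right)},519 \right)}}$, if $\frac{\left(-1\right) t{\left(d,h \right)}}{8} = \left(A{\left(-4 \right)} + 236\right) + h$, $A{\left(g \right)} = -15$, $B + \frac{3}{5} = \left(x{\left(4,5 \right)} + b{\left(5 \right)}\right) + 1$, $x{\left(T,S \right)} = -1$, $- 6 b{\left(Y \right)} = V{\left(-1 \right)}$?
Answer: $- \frac{1}{5920} \approx -0.00016892$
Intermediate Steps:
$b{\left(Y \right)} = \frac{1}{6}$ ($b{\left(Y \right)} = \left(- \frac{1}{6}\right) \left(-1\right) = \frac{1}{6}$)
$B = - \frac{13}{30}$ ($B = - \frac{3}{5} + \left(\left(-1 + \frac{1}{6}\right) + 1\right) = - \frac{3}{5} + \left(- \frac{5}{6} + 1\right) = - \frac{3}{5} + \frac{1}{6} = - \frac{13}{30} \approx -0.43333$)
$m{\left(R \right)} = - \frac{13}{30}$
$t{\left(d,h \right)} = -1768 - 8 h$ ($t{\left(d,h \right)} = - 8 \left(\left(-15 + 236\right) + h\right) = - 8 \left(221 + h\right) = -1768 - 8 h$)
$\frac{1}{t{\left(m{\left(-21 \right)},519 \right)}} = \frac{1}{-1768 - 4152} = \frac{1}{-5920} = - \frac{1}{5920}$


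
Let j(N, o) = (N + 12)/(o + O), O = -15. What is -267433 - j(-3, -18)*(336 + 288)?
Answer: -2939891/11 ≈ -2.6726e+5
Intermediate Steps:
j(N, o) = (12 + N)/(-15 + o) (j(N, o) = (N + 12)/(o - 15) = (12 + N)/(-15 + o))
-267433 - j(-3, -18)*(336 + 288) = -267433 - (12 - 3)/(-15 - 18)*(336 + 288) = -267433 - 9/(-33)*624 = -267433 - (-1/33*9)*624 = -267433 - (-3)*624/11 = -267433 - 1*(-1872/11) = -267433 + 1872/11 = -2939891/11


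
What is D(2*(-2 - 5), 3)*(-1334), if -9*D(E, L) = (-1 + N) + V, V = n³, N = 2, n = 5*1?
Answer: 18676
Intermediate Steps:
n = 5
V = 125 (V = 5³ = 125)
D(E, L) = -14 (D(E, L) = -((-1 + 2) + 125)/9 = -(1 + 125)/9 = -⅑*126 = -14)
D(2*(-2 - 5), 3)*(-1334) = -14*(-1334) = 18676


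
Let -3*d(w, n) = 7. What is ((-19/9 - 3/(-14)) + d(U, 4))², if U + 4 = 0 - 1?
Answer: 284089/15876 ≈ 17.894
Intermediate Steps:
U = -5 (U = -4 + (0 - 1) = -4 - 1 = -5)
d(w, n) = -7/3 (d(w, n) = -⅓*7 = -7/3)
((-19/9 - 3/(-14)) + d(U, 4))² = ((-19/9 - 3/(-14)) - 7/3)² = ((-19*⅑ - 3*(-1/14)) - 7/3)² = ((-19/9 + 3/14) - 7/3)² = (-239/126 - 7/3)² = (-533/126)² = 284089/15876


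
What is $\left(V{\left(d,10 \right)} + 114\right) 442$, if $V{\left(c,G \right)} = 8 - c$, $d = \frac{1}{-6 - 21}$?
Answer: $\frac{1456390}{27} \approx 53940.0$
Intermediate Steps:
$d = - \frac{1}{27}$ ($d = \frac{1}{-27} = - \frac{1}{27} \approx -0.037037$)
$\left(V{\left(d,10 \right)} + 114\right) 442 = \left(\left(8 - - \frac{1}{27}\right) + 114\right) 442 = \left(\left(8 + \frac{1}{27}\right) + 114\right) 442 = \left(\frac{217}{27} + 114\right) 442 = \frac{3295}{27} \cdot 442 = \frac{1456390}{27}$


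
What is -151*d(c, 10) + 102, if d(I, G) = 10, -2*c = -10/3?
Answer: -1408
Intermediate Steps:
c = 5/3 (c = -(-5)/3 = -½*(-10/3) = 5/3 ≈ 1.6667)
-151*d(c, 10) + 102 = -151*10 + 102 = -1510 + 102 = -1408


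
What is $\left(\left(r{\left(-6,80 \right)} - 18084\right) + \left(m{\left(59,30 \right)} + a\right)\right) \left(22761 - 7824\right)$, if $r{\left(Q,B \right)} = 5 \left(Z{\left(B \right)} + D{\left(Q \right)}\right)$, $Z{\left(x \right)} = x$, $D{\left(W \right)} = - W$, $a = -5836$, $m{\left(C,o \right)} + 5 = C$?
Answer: $-350063532$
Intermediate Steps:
$m{\left(C,o \right)} = -5 + C$
$r{\left(Q,B \right)} = - 5 Q + 5 B$ ($r{\left(Q,B \right)} = 5 \left(B - Q\right) = - 5 Q + 5 B$)
$\left(\left(r{\left(-6,80 \right)} - 18084\right) + \left(m{\left(59,30 \right)} + a\right)\right) \left(22761 - 7824\right) = \left(\left(\left(\left(-5\right) \left(-6\right) + 5 \cdot 80\right) - 18084\right) + \left(\left(-5 + 59\right) - 5836\right)\right) \left(22761 - 7824\right) = \left(\left(\left(30 + 400\right) - 18084\right) + \left(54 - 5836\right)\right) \left(22761 - 7824\right) = \left(\left(430 - 18084\right) - 5782\right) 14937 = \left(-17654 - 5782\right) 14937 = \left(-23436\right) 14937 = -350063532$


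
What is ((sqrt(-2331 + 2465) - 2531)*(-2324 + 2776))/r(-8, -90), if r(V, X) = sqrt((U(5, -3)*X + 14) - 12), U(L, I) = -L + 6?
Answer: 113*I*sqrt(22)*(2531 - sqrt(134))/11 ≈ 1.2139e+5*I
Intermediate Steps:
U(L, I) = 6 - L
r(V, X) = sqrt(2 + X) (r(V, X) = sqrt(((6 - 1*5)*X + 14) - 12) = sqrt(((6 - 5)*X + 14) - 12) = sqrt((1*X + 14) - 12) = sqrt((X + 14) - 12) = sqrt((14 + X) - 12) = sqrt(2 + X))
((sqrt(-2331 + 2465) - 2531)*(-2324 + 2776))/r(-8, -90) = ((sqrt(-2331 + 2465) - 2531)*(-2324 + 2776))/(sqrt(2 - 90)) = ((sqrt(134) - 2531)*452)/(sqrt(-88)) = ((-2531 + sqrt(134))*452)/((2*I*sqrt(22))) = (-1144012 + 452*sqrt(134))*(-I*sqrt(22)/44) = -I*sqrt(22)*(-1144012 + 452*sqrt(134))/44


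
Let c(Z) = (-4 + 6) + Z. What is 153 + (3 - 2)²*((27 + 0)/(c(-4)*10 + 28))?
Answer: 1251/8 ≈ 156.38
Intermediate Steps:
c(Z) = 2 + Z
153 + (3 - 2)²*((27 + 0)/(c(-4)*10 + 28)) = 153 + (3 - 2)²*((27 + 0)/((2 - 4)*10 + 28)) = 153 + 1²*(27/(-2*10 + 28)) = 153 + 1*(27/(-20 + 28)) = 153 + 1*(27/8) = 153 + 27/8 = 1251/8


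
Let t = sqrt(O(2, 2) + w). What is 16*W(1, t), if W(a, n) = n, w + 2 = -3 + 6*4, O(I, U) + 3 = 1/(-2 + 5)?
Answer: 112*sqrt(3)/3 ≈ 64.663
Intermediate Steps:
O(I, U) = -8/3 (O(I, U) = -3 + 1/(-2 + 5) = -3 + 1/3 = -8/3)
w = 19 (w = -2 + (-3 + 6*4) = -2 + (-3 + 24) = -2 + 21 = 19)
t = 7*sqrt(3)/3 (t = sqrt(-8/3 + 19) = sqrt(49/3) = 7*sqrt(3)/3 ≈ 4.0415)
16*W(1, t) = 16*(7*sqrt(3)/3) = 112*sqrt(3)/3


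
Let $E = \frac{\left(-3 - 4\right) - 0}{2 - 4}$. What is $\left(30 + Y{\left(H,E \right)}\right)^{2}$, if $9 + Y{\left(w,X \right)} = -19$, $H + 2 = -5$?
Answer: $4$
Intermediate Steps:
$H = -7$ ($H = -2 - 5 = -7$)
$E = \frac{7}{2}$ ($E = \frac{-7 + 0}{-2} = \left(-7\right) \left(- \frac{1}{2}\right) = \frac{7}{2} \approx 3.5$)
$Y{\left(w,X \right)} = -28$ ($Y{\left(w,X \right)} = -9 - 19 = -28$)
$\left(30 + Y{\left(H,E \right)}\right)^{2} = \left(30 - 28\right)^{2} = 2^{2} = 4$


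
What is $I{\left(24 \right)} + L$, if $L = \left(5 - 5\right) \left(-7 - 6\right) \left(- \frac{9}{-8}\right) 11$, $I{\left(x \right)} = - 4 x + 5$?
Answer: $-91$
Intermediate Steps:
$I{\left(x \right)} = 5 - 4 x$
$L = 0$ ($L = 0 \left(-13\right) \left(\left(-9\right) \left(- \frac{1}{8}\right)\right) 11 = 0 \cdot \frac{9}{8} \cdot 11 = 0 \cdot 11 = 0$)
$I{\left(24 \right)} + L = \left(5 - 96\right) + 0 = -91 + 0 = -91$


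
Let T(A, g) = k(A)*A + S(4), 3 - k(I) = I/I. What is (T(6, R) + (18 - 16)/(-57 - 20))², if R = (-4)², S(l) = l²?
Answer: 4639716/5929 ≈ 782.55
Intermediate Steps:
k(I) = 2 (k(I) = 3 - I/I = 3 - 1*1 = 3 - 1 = 2)
R = 16
T(A, g) = 16 + 2*A (T(A, g) = 2*A + 4² = 2*A + 16 = 16 + 2*A)
(T(6, R) + (18 - 16)/(-57 - 20))² = ((16 + 2*6) + (18 - 16)/(-57 - 20))² = ((16 + 12) + 2/(-77))² = (28 + 2*(-1/77))² = (28 - 2/77)² = (2154/77)² = 4639716/5929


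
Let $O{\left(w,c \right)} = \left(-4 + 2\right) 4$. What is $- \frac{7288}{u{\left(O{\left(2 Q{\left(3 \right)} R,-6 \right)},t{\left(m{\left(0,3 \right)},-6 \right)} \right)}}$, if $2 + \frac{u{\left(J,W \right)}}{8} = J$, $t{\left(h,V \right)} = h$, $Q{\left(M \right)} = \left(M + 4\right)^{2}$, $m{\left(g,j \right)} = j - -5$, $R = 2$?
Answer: $\frac{911}{10} \approx 91.1$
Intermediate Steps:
$m{\left(g,j \right)} = 5 + j$ ($m{\left(g,j \right)} = j + 5 = 5 + j$)
$Q{\left(M \right)} = \left(4 + M\right)^{2}$
$O{\left(w,c \right)} = -8$ ($O{\left(w,c \right)} = \left(-2\right) 4 = -8$)
$u{\left(J,W \right)} = -16 + 8 J$
$- \frac{7288}{u{\left(O{\left(2 Q{\left(3 \right)} R,-6 \right)},t{\left(m{\left(0,3 \right)},-6 \right)} \right)}} = - \frac{7288}{-16 + 8 \left(-8\right)} = - \frac{7288}{-16 - 64} = - \frac{7288}{-80} = \left(-7288\right) \left(- \frac{1}{80}\right) = \frac{911}{10}$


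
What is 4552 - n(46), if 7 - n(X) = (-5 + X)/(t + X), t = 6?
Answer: 236381/52 ≈ 4545.8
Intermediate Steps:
n(X) = 7 - (-5 + X)/(6 + X)
4552 - n(46) = 4552 - (47 + 6*46)/(6 + 46) = 4552 - (47 + 276)/52 = 4552 - 323/52 = 236381/52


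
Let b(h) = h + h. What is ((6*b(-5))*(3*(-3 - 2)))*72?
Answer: 64800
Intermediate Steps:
b(h) = 2*h
((6*b(-5))*(3*(-3 - 2)))*72 = ((6*(2*(-5)))*(3*(-3 - 2)))*72 = ((6*(-10))*(3*(-5)))*72 = -60*(-15)*72 = 900*72 = 64800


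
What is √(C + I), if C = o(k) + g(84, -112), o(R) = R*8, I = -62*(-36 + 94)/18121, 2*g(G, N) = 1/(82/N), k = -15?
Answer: 4*I*√4170339649774/742961 ≈ 10.995*I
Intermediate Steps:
g(G, N) = N/164 (g(G, N) = 1/(2*((82/N))) = (N/82)/2 = N/164)
I = -3596/18121 (I = -62*58*(1/18121) = -3596*1/18121 = -3596/18121 ≈ -0.19844)
o(R) = 8*R
C = -4948/41 (C = 8*(-15) + (1/164)*(-112) = -120 - 28/41 = -4948/41 ≈ -120.68)
√(C + I) = √(-4948/41 - 3596/18121) = √(-89810144/742961) = 4*I*√4170339649774/742961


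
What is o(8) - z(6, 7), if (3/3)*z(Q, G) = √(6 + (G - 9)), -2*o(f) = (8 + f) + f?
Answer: -14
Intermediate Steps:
o(f) = -4 - f (o(f) = -((8 + f) + f)/2 = -(8 + 2*f)/2 = -4 - f)
z(Q, G) = √(-3 + G) (z(Q, G) = √(6 + (G - 9)) = √(6 + (-9 + G)) = √(-3 + G))
o(8) - z(6, 7) = (-4 - 1*8) - √(-3 + 7) = (-4 - 8) - √4 = -12 - 1*2 = -12 - 2 = -14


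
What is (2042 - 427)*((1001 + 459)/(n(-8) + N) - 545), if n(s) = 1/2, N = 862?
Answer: -60543443/69 ≈ -8.7744e+5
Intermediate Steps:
n(s) = ½
(2042 - 427)*((1001 + 459)/(n(-8) + N) - 545) = (2042 - 427)*((1001 + 459)/(½ + 862) - 545) = 1615*(1460/(1725/2) - 545) = 1615*(1460*(2/1725) - 545) = 1615*(584/345 - 545) = 1615*(-187441/345) = -60543443/69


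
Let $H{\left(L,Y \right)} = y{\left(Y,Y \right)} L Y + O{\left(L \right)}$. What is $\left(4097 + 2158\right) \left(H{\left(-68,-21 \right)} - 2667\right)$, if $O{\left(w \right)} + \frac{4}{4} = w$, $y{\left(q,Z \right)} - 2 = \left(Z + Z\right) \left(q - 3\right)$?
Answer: $9004347720$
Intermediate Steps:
$y{\left(q,Z \right)} = 2 + 2 Z \left(-3 + q\right)$ ($y{\left(q,Z \right)} = 2 + \left(Z + Z\right) \left(q - 3\right) = 2 + 2 Z \left(-3 + q\right)$)
$O{\left(w \right)} = -1 + w$
$H{\left(L,Y \right)} = -1 + L + L Y \left(2 - 6 Y + 2 Y^{2}\right)$ ($H{\left(L,Y \right)} = \left(2 - 6 Y + 2 Y Y\right) L Y + \left(-1 + L\right) = \left(2 - 6 Y + 2 Y^{2}\right) L Y + \left(-1 + L\right) = L \left(2 - 6 Y + 2 Y^{2}\right) Y + \left(-1 + L\right) = L Y \left(2 - 6 Y + 2 Y^{2}\right) + \left(-1 + L\right) = -1 + L + L Y \left(2 - 6 Y + 2 Y^{2}\right)$)
$\left(4097 + 2158\right) \left(H{\left(-68,-21 \right)} - 2667\right) = \left(4097 + 2158\right) \left(\left(-1 - 68 + 2 \left(-68\right) \left(-21\right) \left(1 + \left(-21\right)^{2} - -63\right)\right) - 2667\right) = 6255 \left(\left(-1 - 68 + 2 \left(-68\right) \left(-21\right) \left(1 + 441 + 63\right)\right) - 2667\right) = 6255 \left(\left(-1 - 68 + 2 \left(-68\right) \left(-21\right) 505\right) - 2667\right) = 6255 \left(\left(-1 - 68 + 1442280\right) - 2667\right) = 6255 \left(1442211 - 2667\right) = 6255 \cdot 1439544 = 9004347720$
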